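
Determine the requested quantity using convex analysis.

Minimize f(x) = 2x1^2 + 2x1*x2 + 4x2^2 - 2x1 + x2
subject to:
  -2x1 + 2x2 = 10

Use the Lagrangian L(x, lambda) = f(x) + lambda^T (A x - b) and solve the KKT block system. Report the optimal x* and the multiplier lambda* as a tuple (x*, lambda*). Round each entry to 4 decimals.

Form the Lagrangian:
  L(x, lambda) = (1/2) x^T Q x + c^T x + lambda^T (A x - b)
Stationarity (grad_x L = 0): Q x + c + A^T lambda = 0.
Primal feasibility: A x = b.

This gives the KKT block system:
  [ Q   A^T ] [ x     ]   [-c ]
  [ A    0  ] [ lambda ] = [ b ]

Solving the linear system:
  x*      = (-3.0625, 1.9375)
  lambda* = (-5.1875)
  f(x*)   = 29.9688

x* = (-3.0625, 1.9375), lambda* = (-5.1875)


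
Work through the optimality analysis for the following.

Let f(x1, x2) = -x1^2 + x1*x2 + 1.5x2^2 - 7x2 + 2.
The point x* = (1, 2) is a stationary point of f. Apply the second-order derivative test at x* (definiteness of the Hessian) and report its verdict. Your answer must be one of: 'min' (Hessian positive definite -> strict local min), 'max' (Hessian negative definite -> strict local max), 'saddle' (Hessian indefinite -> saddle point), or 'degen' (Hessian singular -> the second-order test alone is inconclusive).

Compute the Hessian H = grad^2 f:
  H = [[-2, 1], [1, 3]]
Verify stationarity: grad f(x*) = H x* + g = (0, 0).
Eigenvalues of H: -2.1926, 3.1926.
Eigenvalues have mixed signs, so H is indefinite -> x* is a saddle point.

saddle


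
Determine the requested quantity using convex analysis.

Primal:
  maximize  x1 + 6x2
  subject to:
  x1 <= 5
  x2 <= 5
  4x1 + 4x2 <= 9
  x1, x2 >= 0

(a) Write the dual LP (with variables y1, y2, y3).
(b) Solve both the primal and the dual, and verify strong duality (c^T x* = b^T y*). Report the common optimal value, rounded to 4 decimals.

The standard primal-dual pair for 'max c^T x s.t. A x <= b, x >= 0' is:
  Dual:  min b^T y  s.t.  A^T y >= c,  y >= 0.

So the dual LP is:
  minimize  5y1 + 5y2 + 9y3
  subject to:
    y1 + 4y3 >= 1
    y2 + 4y3 >= 6
    y1, y2, y3 >= 0

Solving the primal: x* = (0, 2.25).
  primal value c^T x* = 13.5.
Solving the dual: y* = (0, 0, 1.5).
  dual value b^T y* = 13.5.
Strong duality: c^T x* = b^T y*. Confirmed.

13.5


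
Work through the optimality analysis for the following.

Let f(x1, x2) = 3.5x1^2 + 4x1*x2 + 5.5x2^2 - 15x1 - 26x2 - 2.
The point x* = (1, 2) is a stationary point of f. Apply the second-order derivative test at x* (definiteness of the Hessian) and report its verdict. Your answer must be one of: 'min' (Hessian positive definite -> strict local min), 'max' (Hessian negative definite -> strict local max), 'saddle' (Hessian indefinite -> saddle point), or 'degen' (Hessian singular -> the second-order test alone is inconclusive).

Compute the Hessian H = grad^2 f:
  H = [[7, 4], [4, 11]]
Verify stationarity: grad f(x*) = H x* + g = (0, 0).
Eigenvalues of H: 4.5279, 13.4721.
Both eigenvalues > 0, so H is positive definite -> x* is a strict local min.

min


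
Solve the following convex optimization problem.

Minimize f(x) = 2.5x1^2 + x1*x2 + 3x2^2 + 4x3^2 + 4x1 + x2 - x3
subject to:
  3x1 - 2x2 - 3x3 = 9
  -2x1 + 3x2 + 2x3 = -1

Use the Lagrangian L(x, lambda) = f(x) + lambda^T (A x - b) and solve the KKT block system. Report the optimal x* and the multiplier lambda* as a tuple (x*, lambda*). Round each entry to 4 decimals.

Form the Lagrangian:
  L(x, lambda) = (1/2) x^T Q x + c^T x + lambda^T (A x - b)
Stationarity (grad_x L = 0): Q x + c + A^T lambda = 0.
Primal feasibility: A x = b.

This gives the KKT block system:
  [ Q   A^T ] [ x     ]   [-c ]
  [ A    0  ] [ lambda ] = [ b ]

Solving the linear system:
  x*      = (2.6154, 3, -2.3846)
  lambda* = (-20.6923, -21)
  f(x*)   = 90.5385

x* = (2.6154, 3, -2.3846), lambda* = (-20.6923, -21)


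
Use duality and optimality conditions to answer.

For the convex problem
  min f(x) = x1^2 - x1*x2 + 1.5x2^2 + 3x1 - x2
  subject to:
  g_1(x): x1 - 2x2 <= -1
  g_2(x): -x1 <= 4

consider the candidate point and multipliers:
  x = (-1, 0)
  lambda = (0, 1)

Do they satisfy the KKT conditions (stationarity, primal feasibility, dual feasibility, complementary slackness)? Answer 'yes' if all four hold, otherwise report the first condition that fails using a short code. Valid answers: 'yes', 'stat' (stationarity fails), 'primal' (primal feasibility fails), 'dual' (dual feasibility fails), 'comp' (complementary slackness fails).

Gradient of f: grad f(x) = Q x + c = (1, 0)
Constraint values g_i(x) = a_i^T x - b_i:
  g_1((-1, 0)) = 0
  g_2((-1, 0)) = -3
Stationarity residual: grad f(x) + sum_i lambda_i a_i = (0, 0)
  -> stationarity OK
Primal feasibility (all g_i <= 0): OK
Dual feasibility (all lambda_i >= 0): OK
Complementary slackness (lambda_i * g_i(x) = 0 for all i): FAILS

Verdict: the first failing condition is complementary_slackness -> comp.

comp


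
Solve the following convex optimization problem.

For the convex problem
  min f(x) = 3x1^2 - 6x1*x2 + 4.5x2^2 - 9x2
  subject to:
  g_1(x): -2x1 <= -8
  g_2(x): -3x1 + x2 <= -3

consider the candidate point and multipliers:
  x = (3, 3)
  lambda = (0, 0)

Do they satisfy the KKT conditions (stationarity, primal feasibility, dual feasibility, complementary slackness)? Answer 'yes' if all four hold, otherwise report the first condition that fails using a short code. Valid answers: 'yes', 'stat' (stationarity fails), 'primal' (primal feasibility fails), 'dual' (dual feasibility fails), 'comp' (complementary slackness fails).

Gradient of f: grad f(x) = Q x + c = (0, 0)
Constraint values g_i(x) = a_i^T x - b_i:
  g_1((3, 3)) = 2
  g_2((3, 3)) = -3
Stationarity residual: grad f(x) + sum_i lambda_i a_i = (0, 0)
  -> stationarity OK
Primal feasibility (all g_i <= 0): FAILS
Dual feasibility (all lambda_i >= 0): OK
Complementary slackness (lambda_i * g_i(x) = 0 for all i): OK

Verdict: the first failing condition is primal_feasibility -> primal.

primal


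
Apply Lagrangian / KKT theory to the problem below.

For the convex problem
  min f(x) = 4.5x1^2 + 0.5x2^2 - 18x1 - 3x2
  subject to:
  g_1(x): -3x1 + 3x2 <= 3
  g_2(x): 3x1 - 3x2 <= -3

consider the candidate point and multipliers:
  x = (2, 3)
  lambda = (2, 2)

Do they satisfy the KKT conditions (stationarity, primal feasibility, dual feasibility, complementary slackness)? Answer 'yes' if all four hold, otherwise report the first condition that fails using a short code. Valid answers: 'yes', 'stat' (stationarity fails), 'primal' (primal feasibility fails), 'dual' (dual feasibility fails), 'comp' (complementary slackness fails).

Gradient of f: grad f(x) = Q x + c = (0, 0)
Constraint values g_i(x) = a_i^T x - b_i:
  g_1((2, 3)) = 0
  g_2((2, 3)) = 0
Stationarity residual: grad f(x) + sum_i lambda_i a_i = (0, 0)
  -> stationarity OK
Primal feasibility (all g_i <= 0): OK
Dual feasibility (all lambda_i >= 0): OK
Complementary slackness (lambda_i * g_i(x) = 0 for all i): OK

Verdict: yes, KKT holds.

yes


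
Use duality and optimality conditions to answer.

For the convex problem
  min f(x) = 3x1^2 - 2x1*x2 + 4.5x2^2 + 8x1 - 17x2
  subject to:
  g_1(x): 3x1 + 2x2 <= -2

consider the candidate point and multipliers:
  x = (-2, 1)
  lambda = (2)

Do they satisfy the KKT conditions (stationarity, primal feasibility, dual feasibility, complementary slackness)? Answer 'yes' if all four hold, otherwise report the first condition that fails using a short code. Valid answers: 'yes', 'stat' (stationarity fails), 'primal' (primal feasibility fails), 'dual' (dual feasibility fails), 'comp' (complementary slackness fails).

Gradient of f: grad f(x) = Q x + c = (-6, -4)
Constraint values g_i(x) = a_i^T x - b_i:
  g_1((-2, 1)) = -2
Stationarity residual: grad f(x) + sum_i lambda_i a_i = (0, 0)
  -> stationarity OK
Primal feasibility (all g_i <= 0): OK
Dual feasibility (all lambda_i >= 0): OK
Complementary slackness (lambda_i * g_i(x) = 0 for all i): FAILS

Verdict: the first failing condition is complementary_slackness -> comp.

comp


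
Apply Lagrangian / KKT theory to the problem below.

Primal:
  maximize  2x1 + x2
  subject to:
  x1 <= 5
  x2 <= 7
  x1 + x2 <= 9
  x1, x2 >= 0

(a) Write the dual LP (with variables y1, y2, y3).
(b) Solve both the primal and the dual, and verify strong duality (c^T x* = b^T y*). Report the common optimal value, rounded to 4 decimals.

The standard primal-dual pair for 'max c^T x s.t. A x <= b, x >= 0' is:
  Dual:  min b^T y  s.t.  A^T y >= c,  y >= 0.

So the dual LP is:
  minimize  5y1 + 7y2 + 9y3
  subject to:
    y1 + y3 >= 2
    y2 + y3 >= 1
    y1, y2, y3 >= 0

Solving the primal: x* = (5, 4).
  primal value c^T x* = 14.
Solving the dual: y* = (1, 0, 1).
  dual value b^T y* = 14.
Strong duality: c^T x* = b^T y*. Confirmed.

14


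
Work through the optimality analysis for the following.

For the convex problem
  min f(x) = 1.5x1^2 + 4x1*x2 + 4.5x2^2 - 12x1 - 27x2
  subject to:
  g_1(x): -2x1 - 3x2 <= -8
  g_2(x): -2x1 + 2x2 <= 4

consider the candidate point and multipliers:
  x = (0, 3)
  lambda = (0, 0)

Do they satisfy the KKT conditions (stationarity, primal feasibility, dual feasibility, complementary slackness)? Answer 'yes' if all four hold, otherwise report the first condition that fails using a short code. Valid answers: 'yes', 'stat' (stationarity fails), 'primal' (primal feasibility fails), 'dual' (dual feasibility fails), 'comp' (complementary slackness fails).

Gradient of f: grad f(x) = Q x + c = (0, 0)
Constraint values g_i(x) = a_i^T x - b_i:
  g_1((0, 3)) = -1
  g_2((0, 3)) = 2
Stationarity residual: grad f(x) + sum_i lambda_i a_i = (0, 0)
  -> stationarity OK
Primal feasibility (all g_i <= 0): FAILS
Dual feasibility (all lambda_i >= 0): OK
Complementary slackness (lambda_i * g_i(x) = 0 for all i): OK

Verdict: the first failing condition is primal_feasibility -> primal.

primal


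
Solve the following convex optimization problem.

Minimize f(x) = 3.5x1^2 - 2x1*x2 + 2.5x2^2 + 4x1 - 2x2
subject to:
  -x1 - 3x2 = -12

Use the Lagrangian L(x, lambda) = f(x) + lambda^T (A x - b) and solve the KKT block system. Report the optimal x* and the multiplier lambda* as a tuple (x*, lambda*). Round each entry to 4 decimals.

Form the Lagrangian:
  L(x, lambda) = (1/2) x^T Q x + c^T x + lambda^T (A x - b)
Stationarity (grad_x L = 0): Q x + c + A^T lambda = 0.
Primal feasibility: A x = b.

This gives the KKT block system:
  [ Q   A^T ] [ x     ]   [-c ]
  [ A    0  ] [ lambda ] = [ b ]

Solving the linear system:
  x*      = (1.125, 3.625)
  lambda* = (4.625)
  f(x*)   = 26.375

x* = (1.125, 3.625), lambda* = (4.625)


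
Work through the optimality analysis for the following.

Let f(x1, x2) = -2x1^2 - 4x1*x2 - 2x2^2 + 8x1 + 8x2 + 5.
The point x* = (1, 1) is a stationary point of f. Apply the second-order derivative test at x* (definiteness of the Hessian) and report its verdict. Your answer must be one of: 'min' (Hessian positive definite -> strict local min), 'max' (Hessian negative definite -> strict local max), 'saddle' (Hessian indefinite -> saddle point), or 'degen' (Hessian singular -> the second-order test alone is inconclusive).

Compute the Hessian H = grad^2 f:
  H = [[-4, -4], [-4, -4]]
Verify stationarity: grad f(x*) = H x* + g = (0, 0).
Eigenvalues of H: -8, 0.
H has a zero eigenvalue (singular; negative semidefinite but not definite), so H is neither positive definite, negative definite, nor indefinite. The second-order test alone is inconclusive -> degen.
(Indeed, f is constant along the null direction of H through x*, so x* is not a strict local extremum.)

degen


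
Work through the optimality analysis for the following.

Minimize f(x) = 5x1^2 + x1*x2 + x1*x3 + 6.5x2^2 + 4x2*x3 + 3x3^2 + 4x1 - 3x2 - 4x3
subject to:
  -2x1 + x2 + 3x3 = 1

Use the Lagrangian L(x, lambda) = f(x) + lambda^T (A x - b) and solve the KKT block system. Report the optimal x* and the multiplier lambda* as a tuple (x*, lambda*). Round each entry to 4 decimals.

Form the Lagrangian:
  L(x, lambda) = (1/2) x^T Q x + c^T x + lambda^T (A x - b)
Stationarity (grad_x L = 0): Q x + c + A^T lambda = 0.
Primal feasibility: A x = b.

This gives the KKT block system:
  [ Q   A^T ] [ x     ]   [-c ]
  [ A    0  ] [ lambda ] = [ b ]

Solving the linear system:
  x*      = (-0.2333, 0.1333, 0.1333)
  lambda* = (0.9667)
  f(x*)   = -1.4167

x* = (-0.2333, 0.1333, 0.1333), lambda* = (0.9667)


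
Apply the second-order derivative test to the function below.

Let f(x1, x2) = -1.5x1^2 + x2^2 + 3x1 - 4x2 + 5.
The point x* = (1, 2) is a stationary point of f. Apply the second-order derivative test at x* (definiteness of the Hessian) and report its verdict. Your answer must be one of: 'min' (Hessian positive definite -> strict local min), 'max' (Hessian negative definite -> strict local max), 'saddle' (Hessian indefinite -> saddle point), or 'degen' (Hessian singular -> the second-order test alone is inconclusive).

Compute the Hessian H = grad^2 f:
  H = [[-3, 0], [0, 2]]
Verify stationarity: grad f(x*) = H x* + g = (0, 0).
Eigenvalues of H: -3, 2.
Eigenvalues have mixed signs, so H is indefinite -> x* is a saddle point.

saddle


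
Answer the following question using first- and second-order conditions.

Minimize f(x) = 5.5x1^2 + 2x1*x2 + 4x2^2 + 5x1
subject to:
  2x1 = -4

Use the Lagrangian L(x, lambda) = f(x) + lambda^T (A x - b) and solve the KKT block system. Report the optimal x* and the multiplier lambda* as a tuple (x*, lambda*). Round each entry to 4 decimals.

Form the Lagrangian:
  L(x, lambda) = (1/2) x^T Q x + c^T x + lambda^T (A x - b)
Stationarity (grad_x L = 0): Q x + c + A^T lambda = 0.
Primal feasibility: A x = b.

This gives the KKT block system:
  [ Q   A^T ] [ x     ]   [-c ]
  [ A    0  ] [ lambda ] = [ b ]

Solving the linear system:
  x*      = (-2, 0.5)
  lambda* = (8)
  f(x*)   = 11

x* = (-2, 0.5), lambda* = (8)


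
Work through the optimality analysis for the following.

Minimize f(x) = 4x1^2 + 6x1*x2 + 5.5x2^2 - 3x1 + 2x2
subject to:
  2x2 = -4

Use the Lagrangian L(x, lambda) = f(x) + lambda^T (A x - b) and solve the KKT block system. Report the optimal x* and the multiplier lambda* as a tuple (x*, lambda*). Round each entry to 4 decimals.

Form the Lagrangian:
  L(x, lambda) = (1/2) x^T Q x + c^T x + lambda^T (A x - b)
Stationarity (grad_x L = 0): Q x + c + A^T lambda = 0.
Primal feasibility: A x = b.

This gives the KKT block system:
  [ Q   A^T ] [ x     ]   [-c ]
  [ A    0  ] [ lambda ] = [ b ]

Solving the linear system:
  x*      = (1.875, -2)
  lambda* = (4.375)
  f(x*)   = 3.9375

x* = (1.875, -2), lambda* = (4.375)


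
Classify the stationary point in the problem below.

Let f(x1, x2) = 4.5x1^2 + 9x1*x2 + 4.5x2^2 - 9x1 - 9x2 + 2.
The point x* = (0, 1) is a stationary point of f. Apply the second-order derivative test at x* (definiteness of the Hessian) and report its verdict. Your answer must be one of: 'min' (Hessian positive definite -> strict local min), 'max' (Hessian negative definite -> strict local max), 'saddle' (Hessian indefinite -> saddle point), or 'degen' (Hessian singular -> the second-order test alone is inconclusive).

Compute the Hessian H = grad^2 f:
  H = [[9, 9], [9, 9]]
Verify stationarity: grad f(x*) = H x* + g = (0, 0).
Eigenvalues of H: 0, 18.
H has a zero eigenvalue (singular; positive semidefinite but not definite), so H is neither positive definite, negative definite, nor indefinite. The second-order test alone is inconclusive -> degen.
(Indeed, f is constant along the null direction of H through x*, so x* is not a strict local extremum.)

degen


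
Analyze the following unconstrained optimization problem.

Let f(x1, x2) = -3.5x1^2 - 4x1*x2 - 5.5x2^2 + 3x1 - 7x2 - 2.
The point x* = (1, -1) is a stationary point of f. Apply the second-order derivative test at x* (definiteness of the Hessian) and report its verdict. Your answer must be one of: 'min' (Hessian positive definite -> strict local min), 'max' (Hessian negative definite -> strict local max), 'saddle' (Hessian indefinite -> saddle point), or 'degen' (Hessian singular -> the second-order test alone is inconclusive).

Compute the Hessian H = grad^2 f:
  H = [[-7, -4], [-4, -11]]
Verify stationarity: grad f(x*) = H x* + g = (0, 0).
Eigenvalues of H: -13.4721, -4.5279.
Both eigenvalues < 0, so H is negative definite -> x* is a strict local max.

max


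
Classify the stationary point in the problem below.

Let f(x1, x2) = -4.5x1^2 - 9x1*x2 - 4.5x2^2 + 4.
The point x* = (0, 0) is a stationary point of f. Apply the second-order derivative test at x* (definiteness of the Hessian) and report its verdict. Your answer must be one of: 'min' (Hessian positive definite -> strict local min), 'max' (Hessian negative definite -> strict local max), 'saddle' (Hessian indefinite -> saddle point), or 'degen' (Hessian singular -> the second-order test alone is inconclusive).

Compute the Hessian H = grad^2 f:
  H = [[-9, -9], [-9, -9]]
Verify stationarity: grad f(x*) = H x* + g = (0, 0).
Eigenvalues of H: -18, 0.
H has a zero eigenvalue (singular; negative semidefinite but not definite), so H is neither positive definite, negative definite, nor indefinite. The second-order test alone is inconclusive -> degen.
(Indeed, f is constant along the null direction of H through x*, so x* is not a strict local extremum.)

degen


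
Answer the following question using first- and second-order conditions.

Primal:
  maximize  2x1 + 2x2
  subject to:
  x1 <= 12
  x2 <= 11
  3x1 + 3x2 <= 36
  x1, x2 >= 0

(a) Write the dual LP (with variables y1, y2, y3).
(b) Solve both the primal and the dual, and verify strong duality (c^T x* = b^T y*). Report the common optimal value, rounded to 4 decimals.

The standard primal-dual pair for 'max c^T x s.t. A x <= b, x >= 0' is:
  Dual:  min b^T y  s.t.  A^T y >= c,  y >= 0.

So the dual LP is:
  minimize  12y1 + 11y2 + 36y3
  subject to:
    y1 + 3y3 >= 2
    y2 + 3y3 >= 2
    y1, y2, y3 >= 0

Solving the primal: x* = (1, 11).
  primal value c^T x* = 24.
Solving the dual: y* = (0, 0, 0.6667).
  dual value b^T y* = 24.
Strong duality: c^T x* = b^T y*. Confirmed.

24


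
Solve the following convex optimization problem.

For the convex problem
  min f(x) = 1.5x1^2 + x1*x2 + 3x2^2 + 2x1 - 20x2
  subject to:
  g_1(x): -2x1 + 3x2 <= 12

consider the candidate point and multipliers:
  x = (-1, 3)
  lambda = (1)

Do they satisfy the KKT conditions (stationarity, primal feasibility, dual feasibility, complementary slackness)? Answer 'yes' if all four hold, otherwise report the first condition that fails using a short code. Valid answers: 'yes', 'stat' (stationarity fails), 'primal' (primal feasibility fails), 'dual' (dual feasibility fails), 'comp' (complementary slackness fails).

Gradient of f: grad f(x) = Q x + c = (2, -3)
Constraint values g_i(x) = a_i^T x - b_i:
  g_1((-1, 3)) = -1
Stationarity residual: grad f(x) + sum_i lambda_i a_i = (0, 0)
  -> stationarity OK
Primal feasibility (all g_i <= 0): OK
Dual feasibility (all lambda_i >= 0): OK
Complementary slackness (lambda_i * g_i(x) = 0 for all i): FAILS

Verdict: the first failing condition is complementary_slackness -> comp.

comp


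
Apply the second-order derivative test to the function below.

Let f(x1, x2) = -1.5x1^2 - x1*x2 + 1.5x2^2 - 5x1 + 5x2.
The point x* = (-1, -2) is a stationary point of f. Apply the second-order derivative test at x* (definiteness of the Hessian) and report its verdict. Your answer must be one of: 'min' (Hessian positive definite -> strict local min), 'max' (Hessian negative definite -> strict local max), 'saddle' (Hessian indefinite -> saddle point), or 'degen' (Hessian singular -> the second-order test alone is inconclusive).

Compute the Hessian H = grad^2 f:
  H = [[-3, -1], [-1, 3]]
Verify stationarity: grad f(x*) = H x* + g = (0, 0).
Eigenvalues of H: -3.1623, 3.1623.
Eigenvalues have mixed signs, so H is indefinite -> x* is a saddle point.

saddle


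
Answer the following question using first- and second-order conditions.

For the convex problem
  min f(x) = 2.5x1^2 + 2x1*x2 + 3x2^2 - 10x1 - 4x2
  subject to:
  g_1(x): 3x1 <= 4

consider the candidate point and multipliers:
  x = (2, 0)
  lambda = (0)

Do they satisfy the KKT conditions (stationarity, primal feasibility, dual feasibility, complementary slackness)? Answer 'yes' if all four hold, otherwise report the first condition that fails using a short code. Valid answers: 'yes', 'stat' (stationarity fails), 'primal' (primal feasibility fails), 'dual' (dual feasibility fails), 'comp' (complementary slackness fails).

Gradient of f: grad f(x) = Q x + c = (0, 0)
Constraint values g_i(x) = a_i^T x - b_i:
  g_1((2, 0)) = 2
Stationarity residual: grad f(x) + sum_i lambda_i a_i = (0, 0)
  -> stationarity OK
Primal feasibility (all g_i <= 0): FAILS
Dual feasibility (all lambda_i >= 0): OK
Complementary slackness (lambda_i * g_i(x) = 0 for all i): OK

Verdict: the first failing condition is primal_feasibility -> primal.

primal


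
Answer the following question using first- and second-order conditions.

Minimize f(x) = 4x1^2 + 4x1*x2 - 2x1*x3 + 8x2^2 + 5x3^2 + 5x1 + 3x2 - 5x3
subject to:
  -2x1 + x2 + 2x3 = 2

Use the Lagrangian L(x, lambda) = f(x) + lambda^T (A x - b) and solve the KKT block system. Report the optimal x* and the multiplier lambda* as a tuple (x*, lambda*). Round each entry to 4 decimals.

Form the Lagrangian:
  L(x, lambda) = (1/2) x^T Q x + c^T x + lambda^T (A x - b)
Stationarity (grad_x L = 0): Q x + c + A^T lambda = 0.
Primal feasibility: A x = b.

This gives the KKT block system:
  [ Q   A^T ] [ x     ]   [-c ]
  [ A    0  ] [ lambda ] = [ b ]

Solving the linear system:
  x*      = (-0.5714, -0.027, 0.4421)
  lambda* = (-0.2819)
  f(x*)   = -2.2925

x* = (-0.5714, -0.027, 0.4421), lambda* = (-0.2819)


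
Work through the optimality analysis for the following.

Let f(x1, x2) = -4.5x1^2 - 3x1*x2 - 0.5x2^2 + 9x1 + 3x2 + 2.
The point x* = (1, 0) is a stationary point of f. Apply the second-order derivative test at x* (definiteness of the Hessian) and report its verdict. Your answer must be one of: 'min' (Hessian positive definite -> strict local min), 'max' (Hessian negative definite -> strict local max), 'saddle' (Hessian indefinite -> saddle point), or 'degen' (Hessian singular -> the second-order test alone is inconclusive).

Compute the Hessian H = grad^2 f:
  H = [[-9, -3], [-3, -1]]
Verify stationarity: grad f(x*) = H x* + g = (0, 0).
Eigenvalues of H: -10, 0.
H has a zero eigenvalue (singular; negative semidefinite but not definite), so H is neither positive definite, negative definite, nor indefinite. The second-order test alone is inconclusive -> degen.
(Indeed, f is constant along the null direction of H through x*, so x* is not a strict local extremum.)

degen


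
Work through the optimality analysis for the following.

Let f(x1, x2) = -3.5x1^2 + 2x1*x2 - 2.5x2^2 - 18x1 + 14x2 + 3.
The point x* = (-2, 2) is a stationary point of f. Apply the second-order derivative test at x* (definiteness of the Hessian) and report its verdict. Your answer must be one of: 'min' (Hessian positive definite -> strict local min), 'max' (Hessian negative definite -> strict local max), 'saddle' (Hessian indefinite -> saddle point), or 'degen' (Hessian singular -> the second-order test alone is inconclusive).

Compute the Hessian H = grad^2 f:
  H = [[-7, 2], [2, -5]]
Verify stationarity: grad f(x*) = H x* + g = (0, 0).
Eigenvalues of H: -8.2361, -3.7639.
Both eigenvalues < 0, so H is negative definite -> x* is a strict local max.

max


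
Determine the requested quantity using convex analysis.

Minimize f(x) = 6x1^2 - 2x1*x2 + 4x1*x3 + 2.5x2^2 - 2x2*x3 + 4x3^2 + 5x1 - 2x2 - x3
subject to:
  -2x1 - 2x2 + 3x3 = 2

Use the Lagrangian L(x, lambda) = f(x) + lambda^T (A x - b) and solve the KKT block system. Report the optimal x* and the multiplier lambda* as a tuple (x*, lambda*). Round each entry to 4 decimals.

Form the Lagrangian:
  L(x, lambda) = (1/2) x^T Q x + c^T x + lambda^T (A x - b)
Stationarity (grad_x L = 0): Q x + c + A^T lambda = 0.
Primal feasibility: A x = b.

This gives the KKT block system:
  [ Q   A^T ] [ x     ]   [-c ]
  [ A    0  ] [ lambda ] = [ b ]

Solving the linear system:
  x*      = (-0.5533, 0.3469, 0.5291)
  lambda* = (-0.1085)
  f(x*)   = -1.8861

x* = (-0.5533, 0.3469, 0.5291), lambda* = (-0.1085)


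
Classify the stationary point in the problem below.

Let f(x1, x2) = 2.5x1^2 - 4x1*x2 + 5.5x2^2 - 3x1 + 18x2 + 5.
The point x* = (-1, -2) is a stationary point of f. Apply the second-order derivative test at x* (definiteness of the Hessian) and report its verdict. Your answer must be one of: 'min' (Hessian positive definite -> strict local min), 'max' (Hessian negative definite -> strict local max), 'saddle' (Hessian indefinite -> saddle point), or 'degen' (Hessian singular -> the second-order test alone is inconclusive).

Compute the Hessian H = grad^2 f:
  H = [[5, -4], [-4, 11]]
Verify stationarity: grad f(x*) = H x* + g = (0, 0).
Eigenvalues of H: 3, 13.
Both eigenvalues > 0, so H is positive definite -> x* is a strict local min.

min


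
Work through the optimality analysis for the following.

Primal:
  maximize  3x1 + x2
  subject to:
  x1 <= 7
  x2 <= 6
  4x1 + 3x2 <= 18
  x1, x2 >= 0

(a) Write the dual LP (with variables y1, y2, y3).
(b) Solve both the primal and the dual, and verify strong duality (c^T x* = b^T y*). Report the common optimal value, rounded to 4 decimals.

The standard primal-dual pair for 'max c^T x s.t. A x <= b, x >= 0' is:
  Dual:  min b^T y  s.t.  A^T y >= c,  y >= 0.

So the dual LP is:
  minimize  7y1 + 6y2 + 18y3
  subject to:
    y1 + 4y3 >= 3
    y2 + 3y3 >= 1
    y1, y2, y3 >= 0

Solving the primal: x* = (4.5, 0).
  primal value c^T x* = 13.5.
Solving the dual: y* = (0, 0, 0.75).
  dual value b^T y* = 13.5.
Strong duality: c^T x* = b^T y*. Confirmed.

13.5


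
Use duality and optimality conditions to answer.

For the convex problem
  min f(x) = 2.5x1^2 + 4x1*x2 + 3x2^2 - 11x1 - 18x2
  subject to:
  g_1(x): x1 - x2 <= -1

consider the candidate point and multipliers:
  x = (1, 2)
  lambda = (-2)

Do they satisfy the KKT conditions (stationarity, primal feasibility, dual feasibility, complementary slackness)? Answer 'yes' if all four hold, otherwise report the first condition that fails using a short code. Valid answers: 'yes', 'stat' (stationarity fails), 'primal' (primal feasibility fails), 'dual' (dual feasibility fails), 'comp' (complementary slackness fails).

Gradient of f: grad f(x) = Q x + c = (2, -2)
Constraint values g_i(x) = a_i^T x - b_i:
  g_1((1, 2)) = 0
Stationarity residual: grad f(x) + sum_i lambda_i a_i = (0, 0)
  -> stationarity OK
Primal feasibility (all g_i <= 0): OK
Dual feasibility (all lambda_i >= 0): FAILS
Complementary slackness (lambda_i * g_i(x) = 0 for all i): OK

Verdict: the first failing condition is dual_feasibility -> dual.

dual


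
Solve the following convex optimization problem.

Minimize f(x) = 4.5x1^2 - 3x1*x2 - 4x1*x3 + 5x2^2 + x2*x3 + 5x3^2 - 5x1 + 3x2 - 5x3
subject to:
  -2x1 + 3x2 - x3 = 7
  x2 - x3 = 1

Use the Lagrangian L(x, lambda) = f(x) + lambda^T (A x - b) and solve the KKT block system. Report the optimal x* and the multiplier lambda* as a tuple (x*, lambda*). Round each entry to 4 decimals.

Form the Lagrangian:
  L(x, lambda) = (1/2) x^T Q x + c^T x + lambda^T (A x - b)
Stationarity (grad_x L = 0): Q x + c + A^T lambda = 0.
Primal feasibility: A x = b.

This gives the KKT block system:
  [ Q   A^T ] [ x     ]   [-c ]
  [ A    0  ] [ lambda ] = [ b ]

Solving the linear system:
  x*      = (-1.8235, 1.1765, 0.1765)
  lambda* = (-12.8235, 18.0588)
  f(x*)   = 41.7353

x* = (-1.8235, 1.1765, 0.1765), lambda* = (-12.8235, 18.0588)


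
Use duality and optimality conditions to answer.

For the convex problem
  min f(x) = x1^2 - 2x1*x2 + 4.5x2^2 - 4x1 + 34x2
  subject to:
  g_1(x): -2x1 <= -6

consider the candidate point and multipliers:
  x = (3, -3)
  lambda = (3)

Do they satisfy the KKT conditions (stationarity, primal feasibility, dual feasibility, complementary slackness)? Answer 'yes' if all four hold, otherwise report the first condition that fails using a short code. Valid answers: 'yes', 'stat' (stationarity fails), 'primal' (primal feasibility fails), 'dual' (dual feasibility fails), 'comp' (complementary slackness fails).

Gradient of f: grad f(x) = Q x + c = (8, 1)
Constraint values g_i(x) = a_i^T x - b_i:
  g_1((3, -3)) = 0
Stationarity residual: grad f(x) + sum_i lambda_i a_i = (2, 1)
  -> stationarity FAILS
Primal feasibility (all g_i <= 0): OK
Dual feasibility (all lambda_i >= 0): OK
Complementary slackness (lambda_i * g_i(x) = 0 for all i): OK

Verdict: the first failing condition is stationarity -> stat.

stat


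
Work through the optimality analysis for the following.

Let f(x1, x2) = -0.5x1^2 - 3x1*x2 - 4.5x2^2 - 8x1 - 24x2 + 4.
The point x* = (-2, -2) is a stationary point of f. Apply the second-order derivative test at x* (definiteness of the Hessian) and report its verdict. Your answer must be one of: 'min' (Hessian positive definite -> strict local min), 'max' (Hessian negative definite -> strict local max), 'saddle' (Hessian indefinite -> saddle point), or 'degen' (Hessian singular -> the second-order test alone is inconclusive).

Compute the Hessian H = grad^2 f:
  H = [[-1, -3], [-3, -9]]
Verify stationarity: grad f(x*) = H x* + g = (0, 0).
Eigenvalues of H: -10, 0.
H has a zero eigenvalue (singular; negative semidefinite but not definite), so H is neither positive definite, negative definite, nor indefinite. The second-order test alone is inconclusive -> degen.
(Indeed, f is constant along the null direction of H through x*, so x* is not a strict local extremum.)

degen


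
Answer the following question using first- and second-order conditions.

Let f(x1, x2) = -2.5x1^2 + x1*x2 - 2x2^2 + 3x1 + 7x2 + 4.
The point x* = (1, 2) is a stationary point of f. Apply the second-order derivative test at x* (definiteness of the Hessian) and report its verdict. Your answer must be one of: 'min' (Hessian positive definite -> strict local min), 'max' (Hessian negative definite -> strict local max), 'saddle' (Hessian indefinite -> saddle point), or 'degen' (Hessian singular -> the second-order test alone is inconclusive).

Compute the Hessian H = grad^2 f:
  H = [[-5, 1], [1, -4]]
Verify stationarity: grad f(x*) = H x* + g = (0, 0).
Eigenvalues of H: -5.618, -3.382.
Both eigenvalues < 0, so H is negative definite -> x* is a strict local max.

max


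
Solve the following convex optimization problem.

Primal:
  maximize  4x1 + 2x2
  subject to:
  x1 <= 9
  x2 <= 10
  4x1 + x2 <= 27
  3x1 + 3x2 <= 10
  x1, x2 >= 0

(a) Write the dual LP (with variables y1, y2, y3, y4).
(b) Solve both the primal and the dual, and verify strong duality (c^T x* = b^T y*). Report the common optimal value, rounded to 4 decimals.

The standard primal-dual pair for 'max c^T x s.t. A x <= b, x >= 0' is:
  Dual:  min b^T y  s.t.  A^T y >= c,  y >= 0.

So the dual LP is:
  minimize  9y1 + 10y2 + 27y3 + 10y4
  subject to:
    y1 + 4y3 + 3y4 >= 4
    y2 + y3 + 3y4 >= 2
    y1, y2, y3, y4 >= 0

Solving the primal: x* = (3.3333, 0).
  primal value c^T x* = 13.3333.
Solving the dual: y* = (0, 0, 0, 1.3333).
  dual value b^T y* = 13.3333.
Strong duality: c^T x* = b^T y*. Confirmed.

13.3333


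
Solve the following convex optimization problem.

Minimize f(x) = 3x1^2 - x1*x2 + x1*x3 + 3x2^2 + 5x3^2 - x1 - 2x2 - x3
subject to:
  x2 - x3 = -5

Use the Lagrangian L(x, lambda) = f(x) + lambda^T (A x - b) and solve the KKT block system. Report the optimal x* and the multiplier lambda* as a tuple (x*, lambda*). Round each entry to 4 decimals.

Form the Lagrangian:
  L(x, lambda) = (1/2) x^T Q x + c^T x + lambda^T (A x - b)
Stationarity (grad_x L = 0): Q x + c + A^T lambda = 0.
Primal feasibility: A x = b.

This gives the KKT block system:
  [ Q   A^T ] [ x     ]   [-c ]
  [ A    0  ] [ lambda ] = [ b ]

Solving the linear system:
  x*      = (-0.6667, -2.9375, 2.0625)
  lambda* = (18.9583)
  f(x*)   = 49.6354

x* = (-0.6667, -2.9375, 2.0625), lambda* = (18.9583)


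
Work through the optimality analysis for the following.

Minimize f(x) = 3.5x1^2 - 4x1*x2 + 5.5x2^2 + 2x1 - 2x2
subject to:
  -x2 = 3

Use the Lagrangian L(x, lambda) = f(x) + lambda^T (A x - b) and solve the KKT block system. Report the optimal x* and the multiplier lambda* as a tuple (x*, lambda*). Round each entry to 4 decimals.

Form the Lagrangian:
  L(x, lambda) = (1/2) x^T Q x + c^T x + lambda^T (A x - b)
Stationarity (grad_x L = 0): Q x + c + A^T lambda = 0.
Primal feasibility: A x = b.

This gives the KKT block system:
  [ Q   A^T ] [ x     ]   [-c ]
  [ A    0  ] [ lambda ] = [ b ]

Solving the linear system:
  x*      = (-2, -3)
  lambda* = (-27)
  f(x*)   = 41.5

x* = (-2, -3), lambda* = (-27)


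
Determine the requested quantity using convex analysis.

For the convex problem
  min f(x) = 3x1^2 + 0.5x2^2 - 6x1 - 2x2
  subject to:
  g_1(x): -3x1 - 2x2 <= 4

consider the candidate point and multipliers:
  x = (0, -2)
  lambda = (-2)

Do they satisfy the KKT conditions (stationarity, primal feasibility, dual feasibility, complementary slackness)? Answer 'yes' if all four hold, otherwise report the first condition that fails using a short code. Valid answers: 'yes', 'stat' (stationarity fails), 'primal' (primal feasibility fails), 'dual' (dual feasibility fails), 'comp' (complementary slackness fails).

Gradient of f: grad f(x) = Q x + c = (-6, -4)
Constraint values g_i(x) = a_i^T x - b_i:
  g_1((0, -2)) = 0
Stationarity residual: grad f(x) + sum_i lambda_i a_i = (0, 0)
  -> stationarity OK
Primal feasibility (all g_i <= 0): OK
Dual feasibility (all lambda_i >= 0): FAILS
Complementary slackness (lambda_i * g_i(x) = 0 for all i): OK

Verdict: the first failing condition is dual_feasibility -> dual.

dual


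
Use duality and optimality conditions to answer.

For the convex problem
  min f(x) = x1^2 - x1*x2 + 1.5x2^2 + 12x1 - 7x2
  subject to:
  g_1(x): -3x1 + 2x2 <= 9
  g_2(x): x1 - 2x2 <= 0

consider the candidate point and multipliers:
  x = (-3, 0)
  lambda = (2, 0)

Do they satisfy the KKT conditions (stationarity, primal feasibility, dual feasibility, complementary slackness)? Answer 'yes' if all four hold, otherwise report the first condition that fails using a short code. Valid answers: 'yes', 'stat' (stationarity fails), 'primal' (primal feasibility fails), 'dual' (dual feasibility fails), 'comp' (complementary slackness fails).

Gradient of f: grad f(x) = Q x + c = (6, -4)
Constraint values g_i(x) = a_i^T x - b_i:
  g_1((-3, 0)) = 0
  g_2((-3, 0)) = -3
Stationarity residual: grad f(x) + sum_i lambda_i a_i = (0, 0)
  -> stationarity OK
Primal feasibility (all g_i <= 0): OK
Dual feasibility (all lambda_i >= 0): OK
Complementary slackness (lambda_i * g_i(x) = 0 for all i): OK

Verdict: yes, KKT holds.

yes


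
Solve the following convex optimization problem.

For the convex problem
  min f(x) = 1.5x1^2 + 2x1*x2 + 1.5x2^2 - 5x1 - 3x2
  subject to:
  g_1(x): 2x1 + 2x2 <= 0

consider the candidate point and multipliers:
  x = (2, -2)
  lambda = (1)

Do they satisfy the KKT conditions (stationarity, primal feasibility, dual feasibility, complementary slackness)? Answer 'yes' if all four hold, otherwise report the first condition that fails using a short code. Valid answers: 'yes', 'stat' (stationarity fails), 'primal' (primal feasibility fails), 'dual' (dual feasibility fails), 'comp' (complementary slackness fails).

Gradient of f: grad f(x) = Q x + c = (-3, -5)
Constraint values g_i(x) = a_i^T x - b_i:
  g_1((2, -2)) = 0
Stationarity residual: grad f(x) + sum_i lambda_i a_i = (-1, -3)
  -> stationarity FAILS
Primal feasibility (all g_i <= 0): OK
Dual feasibility (all lambda_i >= 0): OK
Complementary slackness (lambda_i * g_i(x) = 0 for all i): OK

Verdict: the first failing condition is stationarity -> stat.

stat


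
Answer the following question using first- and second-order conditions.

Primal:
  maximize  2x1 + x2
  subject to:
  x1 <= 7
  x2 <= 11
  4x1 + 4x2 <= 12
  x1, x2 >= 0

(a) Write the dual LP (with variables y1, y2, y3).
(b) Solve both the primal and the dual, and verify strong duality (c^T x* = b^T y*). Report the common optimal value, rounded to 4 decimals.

The standard primal-dual pair for 'max c^T x s.t. A x <= b, x >= 0' is:
  Dual:  min b^T y  s.t.  A^T y >= c,  y >= 0.

So the dual LP is:
  minimize  7y1 + 11y2 + 12y3
  subject to:
    y1 + 4y3 >= 2
    y2 + 4y3 >= 1
    y1, y2, y3 >= 0

Solving the primal: x* = (3, 0).
  primal value c^T x* = 6.
Solving the dual: y* = (0, 0, 0.5).
  dual value b^T y* = 6.
Strong duality: c^T x* = b^T y*. Confirmed.

6


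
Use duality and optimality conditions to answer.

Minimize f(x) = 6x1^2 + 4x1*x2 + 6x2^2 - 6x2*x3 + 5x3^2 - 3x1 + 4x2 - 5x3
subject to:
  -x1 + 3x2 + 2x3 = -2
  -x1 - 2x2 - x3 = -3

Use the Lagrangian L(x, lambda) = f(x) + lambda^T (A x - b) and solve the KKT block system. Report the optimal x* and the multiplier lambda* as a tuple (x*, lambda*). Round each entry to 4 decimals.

Form the Lagrangian:
  L(x, lambda) = (1/2) x^T Q x + c^T x + lambda^T (A x - b)
Stationarity (grad_x L = 0): Q x + c + A^T lambda = 0.
Primal feasibility: A x = b.

This gives the KKT block system:
  [ Q   A^T ] [ x     ]   [-c ]
  [ A    0  ] [ lambda ] = [ b ]

Solving the linear system:
  x*      = (2.6996, -0.0989, 0.4981)
  lambda* = (9.4753, 19.5247)
  f(x*)   = 33.27

x* = (2.6996, -0.0989, 0.4981), lambda* = (9.4753, 19.5247)


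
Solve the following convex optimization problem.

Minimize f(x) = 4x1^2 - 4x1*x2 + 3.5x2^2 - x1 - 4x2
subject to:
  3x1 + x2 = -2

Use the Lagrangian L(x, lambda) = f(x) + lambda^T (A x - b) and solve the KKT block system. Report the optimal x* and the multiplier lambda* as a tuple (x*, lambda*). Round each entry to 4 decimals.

Form the Lagrangian:
  L(x, lambda) = (1/2) x^T Q x + c^T x + lambda^T (A x - b)
Stationarity (grad_x L = 0): Q x + c + A^T lambda = 0.
Primal feasibility: A x = b.

This gives the KKT block system:
  [ Q   A^T ] [ x     ]   [-c ]
  [ A    0  ] [ lambda ] = [ b ]

Solving the linear system:
  x*      = (-0.6421, -0.0737)
  lambda* = (1.9474)
  f(x*)   = 2.4158

x* = (-0.6421, -0.0737), lambda* = (1.9474)


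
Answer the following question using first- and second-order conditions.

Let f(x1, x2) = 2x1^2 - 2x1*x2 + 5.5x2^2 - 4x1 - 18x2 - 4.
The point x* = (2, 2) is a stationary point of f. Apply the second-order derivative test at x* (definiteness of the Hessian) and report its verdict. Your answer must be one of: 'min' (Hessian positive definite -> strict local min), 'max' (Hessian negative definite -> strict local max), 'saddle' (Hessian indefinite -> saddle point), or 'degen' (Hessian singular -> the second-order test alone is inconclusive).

Compute the Hessian H = grad^2 f:
  H = [[4, -2], [-2, 11]]
Verify stationarity: grad f(x*) = H x* + g = (0, 0).
Eigenvalues of H: 3.4689, 11.5311.
Both eigenvalues > 0, so H is positive definite -> x* is a strict local min.

min


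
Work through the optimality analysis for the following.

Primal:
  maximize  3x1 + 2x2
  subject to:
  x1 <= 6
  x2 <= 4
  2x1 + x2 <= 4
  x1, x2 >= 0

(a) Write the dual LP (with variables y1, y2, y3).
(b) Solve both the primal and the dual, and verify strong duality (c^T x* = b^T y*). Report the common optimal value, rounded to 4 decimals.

The standard primal-dual pair for 'max c^T x s.t. A x <= b, x >= 0' is:
  Dual:  min b^T y  s.t.  A^T y >= c,  y >= 0.

So the dual LP is:
  minimize  6y1 + 4y2 + 4y3
  subject to:
    y1 + 2y3 >= 3
    y2 + y3 >= 2
    y1, y2, y3 >= 0

Solving the primal: x* = (0, 4).
  primal value c^T x* = 8.
Solving the dual: y* = (0, 0.5, 1.5).
  dual value b^T y* = 8.
Strong duality: c^T x* = b^T y*. Confirmed.

8


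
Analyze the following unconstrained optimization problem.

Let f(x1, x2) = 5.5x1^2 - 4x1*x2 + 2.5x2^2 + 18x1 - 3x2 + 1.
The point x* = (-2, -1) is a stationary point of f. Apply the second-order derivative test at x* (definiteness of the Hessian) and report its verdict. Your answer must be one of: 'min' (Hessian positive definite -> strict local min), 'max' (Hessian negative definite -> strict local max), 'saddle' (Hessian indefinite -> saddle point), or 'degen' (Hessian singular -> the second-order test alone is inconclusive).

Compute the Hessian H = grad^2 f:
  H = [[11, -4], [-4, 5]]
Verify stationarity: grad f(x*) = H x* + g = (0, 0).
Eigenvalues of H: 3, 13.
Both eigenvalues > 0, so H is positive definite -> x* is a strict local min.

min
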